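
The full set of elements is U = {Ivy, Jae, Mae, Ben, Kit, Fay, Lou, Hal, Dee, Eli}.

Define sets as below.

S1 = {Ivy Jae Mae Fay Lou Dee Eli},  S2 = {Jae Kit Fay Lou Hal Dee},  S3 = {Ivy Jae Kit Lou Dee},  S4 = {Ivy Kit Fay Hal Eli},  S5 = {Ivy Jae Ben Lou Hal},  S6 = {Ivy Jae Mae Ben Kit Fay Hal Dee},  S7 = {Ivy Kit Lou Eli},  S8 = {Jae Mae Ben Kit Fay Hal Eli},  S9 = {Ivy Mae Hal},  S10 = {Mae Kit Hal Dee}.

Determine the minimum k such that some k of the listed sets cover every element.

S1 and S8 cover everything between them: the union {Ivy, Jae, Mae, Ben, Kit, Fay, Lou, Hal, Dee, Eli} is all of U.
No single set has all 10 elements (the largest, S6, has 8), so 2 is optimal.

2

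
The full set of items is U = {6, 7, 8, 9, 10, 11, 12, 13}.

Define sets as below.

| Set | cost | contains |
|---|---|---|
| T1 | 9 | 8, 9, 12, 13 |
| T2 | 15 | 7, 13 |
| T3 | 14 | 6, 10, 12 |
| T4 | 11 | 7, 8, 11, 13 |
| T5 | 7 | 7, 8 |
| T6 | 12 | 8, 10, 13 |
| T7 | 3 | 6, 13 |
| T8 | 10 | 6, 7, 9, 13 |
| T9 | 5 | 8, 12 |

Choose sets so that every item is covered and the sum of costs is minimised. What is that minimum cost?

34

T1, T3, T4 together cover every item (T1 ∪ T3 ∪ T4 = {6, 7, 8, 9, 10, 11, 12, 13}); total cost 9 + 14 + 11 = 34.
The greedy pick T7, T9, T8, T4, T6 costs 41; no covering selection beats 34.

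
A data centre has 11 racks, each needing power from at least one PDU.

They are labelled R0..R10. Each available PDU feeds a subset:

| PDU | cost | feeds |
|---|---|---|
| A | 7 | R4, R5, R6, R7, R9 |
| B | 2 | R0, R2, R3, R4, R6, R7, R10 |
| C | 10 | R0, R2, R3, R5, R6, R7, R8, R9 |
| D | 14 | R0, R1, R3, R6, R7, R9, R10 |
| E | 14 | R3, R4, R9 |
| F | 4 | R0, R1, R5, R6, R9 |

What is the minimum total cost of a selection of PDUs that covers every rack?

16

B, C, F together cover every rack (B ∪ C ∪ F = {R0, R1, R2, R3, R4, R5, R6, R7, R8, R9, R10}); total cost 2 + 10 + 4 = 16.
No covering selection has total cost below 16.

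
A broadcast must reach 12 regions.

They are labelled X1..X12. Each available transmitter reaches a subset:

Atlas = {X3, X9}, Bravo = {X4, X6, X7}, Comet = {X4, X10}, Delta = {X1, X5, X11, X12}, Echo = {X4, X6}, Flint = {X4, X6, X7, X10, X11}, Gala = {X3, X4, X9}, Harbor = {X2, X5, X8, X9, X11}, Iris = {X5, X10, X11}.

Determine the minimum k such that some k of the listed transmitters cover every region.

Delta and Flint and Gala and Harbor together: Delta ∪ Flint ∪ Gala ∪ Harbor = {X1, X2, X3, X4, X5, X6, X7, X8, X9, X10, X11, X12} — every region is covered.
No 3 of the 9 transmitters cover everything (all 84 combinations miss at least one region), so 4 is optimal.

4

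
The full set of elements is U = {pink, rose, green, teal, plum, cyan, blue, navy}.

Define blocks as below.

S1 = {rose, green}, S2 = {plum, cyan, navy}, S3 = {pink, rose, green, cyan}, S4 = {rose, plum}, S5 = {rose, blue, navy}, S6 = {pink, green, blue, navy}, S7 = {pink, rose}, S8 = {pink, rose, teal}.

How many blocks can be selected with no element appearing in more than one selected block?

S1, S2 are pairwise disjoint (S1={rose,green}; S2={plum,cyan,navy}).
Every remaining block overlaps one of these, and no 3 of the listed blocks are pairwise disjoint, so 2 is the maximum.

2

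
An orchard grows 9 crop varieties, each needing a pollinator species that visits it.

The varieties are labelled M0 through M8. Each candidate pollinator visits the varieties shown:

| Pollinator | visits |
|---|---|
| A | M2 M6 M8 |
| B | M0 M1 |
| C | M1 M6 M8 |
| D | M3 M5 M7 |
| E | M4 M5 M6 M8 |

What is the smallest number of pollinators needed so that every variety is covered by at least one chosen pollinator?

A and B and D and E together: A ∪ B ∪ D ∪ E = {M0, M1, M2, M3, M4, M5, M6, M7, M8} — every variety is covered.
Only E contains M4, so E is forced; the remaining 5 varieties need at least 3 more pollinators (each remaining pollinator adds at most 2) — so at least 4 pollinators are needed, and 4 is optimal.

4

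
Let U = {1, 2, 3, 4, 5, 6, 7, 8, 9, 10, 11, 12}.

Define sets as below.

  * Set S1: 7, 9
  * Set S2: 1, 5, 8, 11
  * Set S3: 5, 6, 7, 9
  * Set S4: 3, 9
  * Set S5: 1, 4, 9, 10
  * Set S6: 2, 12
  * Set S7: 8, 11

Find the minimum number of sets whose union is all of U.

5

S3 and S4 and S5 and S6 and S7 together: S3 ∪ S4 ∪ S5 ∪ S6 ∪ S7 = {1, 2, 3, 4, 5, 6, 7, 8, 9, 10, 11, 12} — every element is covered.
No 4 of the 7 sets cover everything (all 35 combinations miss at least one element), so 5 is optimal.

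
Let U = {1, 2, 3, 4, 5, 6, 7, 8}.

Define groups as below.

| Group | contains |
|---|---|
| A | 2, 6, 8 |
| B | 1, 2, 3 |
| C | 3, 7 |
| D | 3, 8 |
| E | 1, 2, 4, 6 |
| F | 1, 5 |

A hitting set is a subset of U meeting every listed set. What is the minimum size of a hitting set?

3

H = {3, 5, 6} meets every group (each contains at least one member of H), and |H| = 3.
The groups A, C, F are pairwise disjoint, so any hitting set needs a separate element for each — at least 3. Hence 3 is optimal.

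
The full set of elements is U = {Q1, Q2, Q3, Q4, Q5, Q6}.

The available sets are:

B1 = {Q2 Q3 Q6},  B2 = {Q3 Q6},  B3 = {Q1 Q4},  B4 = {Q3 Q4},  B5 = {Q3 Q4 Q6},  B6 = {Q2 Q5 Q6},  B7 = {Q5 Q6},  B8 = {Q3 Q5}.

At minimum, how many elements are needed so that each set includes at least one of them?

H = {Q4, Q5, Q6} meets every set (each contains at least one member of H), and |H| = 3.
No choice of 2 elements meets every set, so 3 is the minimum.

3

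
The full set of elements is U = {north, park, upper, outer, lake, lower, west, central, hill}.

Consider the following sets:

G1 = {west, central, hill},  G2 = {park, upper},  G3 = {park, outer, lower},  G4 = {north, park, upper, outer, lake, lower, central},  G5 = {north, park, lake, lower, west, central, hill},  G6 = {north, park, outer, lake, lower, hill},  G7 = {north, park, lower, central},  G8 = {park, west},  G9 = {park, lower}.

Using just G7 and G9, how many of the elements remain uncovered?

Union of G7, G9 = {north, park, lower, central}.
Not covered: upper, outer, lake, west, hill — 5 elements.

5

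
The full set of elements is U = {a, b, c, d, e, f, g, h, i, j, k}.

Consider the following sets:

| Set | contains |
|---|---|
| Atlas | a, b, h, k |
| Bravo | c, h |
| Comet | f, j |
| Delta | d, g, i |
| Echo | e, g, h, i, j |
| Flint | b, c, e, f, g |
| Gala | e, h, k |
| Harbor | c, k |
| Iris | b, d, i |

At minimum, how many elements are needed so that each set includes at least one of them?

T = {c, d, h, j} meets every set (each contains at least one member of T), and |T| = 4.
No choice of 3 elements meets every set, so 4 is the minimum.

4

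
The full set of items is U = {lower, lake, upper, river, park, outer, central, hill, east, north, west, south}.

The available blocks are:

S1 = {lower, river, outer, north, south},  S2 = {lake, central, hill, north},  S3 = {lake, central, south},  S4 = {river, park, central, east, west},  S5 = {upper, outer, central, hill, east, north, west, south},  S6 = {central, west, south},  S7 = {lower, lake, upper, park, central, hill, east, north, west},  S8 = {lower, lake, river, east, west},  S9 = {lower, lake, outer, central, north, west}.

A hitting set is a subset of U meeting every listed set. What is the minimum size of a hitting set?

H = {river, central} meets every block (each contains at least one member of H), and |H| = 2.
No single item lies in every block, so at least 2 are needed and 2 is optimal.

2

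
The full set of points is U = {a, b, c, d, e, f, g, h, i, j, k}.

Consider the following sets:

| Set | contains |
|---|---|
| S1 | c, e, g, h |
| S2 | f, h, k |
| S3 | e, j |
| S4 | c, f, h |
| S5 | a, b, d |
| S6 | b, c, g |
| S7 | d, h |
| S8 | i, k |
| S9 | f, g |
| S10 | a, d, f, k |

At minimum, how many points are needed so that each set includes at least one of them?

5

T = {c, d, e, f, i} meets every set (each contains at least one member of T), and |T| = 5.
No choice of 4 points meets every set, so 5 is the minimum.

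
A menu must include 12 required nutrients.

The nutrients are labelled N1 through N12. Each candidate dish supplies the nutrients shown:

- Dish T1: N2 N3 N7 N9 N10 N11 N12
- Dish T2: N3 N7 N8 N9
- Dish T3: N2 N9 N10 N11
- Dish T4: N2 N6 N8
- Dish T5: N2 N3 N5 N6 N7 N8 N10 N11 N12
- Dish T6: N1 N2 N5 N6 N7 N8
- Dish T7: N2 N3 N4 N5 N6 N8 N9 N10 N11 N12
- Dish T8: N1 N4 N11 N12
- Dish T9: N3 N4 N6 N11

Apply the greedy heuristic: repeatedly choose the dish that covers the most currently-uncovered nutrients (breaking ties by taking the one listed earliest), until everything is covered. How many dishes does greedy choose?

2

Greedy: pick T7 (covers 10 new) → pick T6 (covers 2 new). Total picks: 2.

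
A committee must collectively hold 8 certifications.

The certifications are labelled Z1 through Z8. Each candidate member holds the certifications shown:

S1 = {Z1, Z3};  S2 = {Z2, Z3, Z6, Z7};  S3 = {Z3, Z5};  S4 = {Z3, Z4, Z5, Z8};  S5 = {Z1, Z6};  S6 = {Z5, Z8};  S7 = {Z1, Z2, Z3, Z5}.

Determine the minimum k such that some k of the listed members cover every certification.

S2 and S4 and S7 together: S2 ∪ S4 ∪ S7 = {Z1, Z2, Z3, Z4, Z5, Z6, Z7, Z8} — every certification is covered.
Only S4 contains Z4, so S4 is forced; the remaining 4 certifications need at least 2 more members (each remaining member adds at most 3) — so at least 3 members are needed, and 3 is optimal.

3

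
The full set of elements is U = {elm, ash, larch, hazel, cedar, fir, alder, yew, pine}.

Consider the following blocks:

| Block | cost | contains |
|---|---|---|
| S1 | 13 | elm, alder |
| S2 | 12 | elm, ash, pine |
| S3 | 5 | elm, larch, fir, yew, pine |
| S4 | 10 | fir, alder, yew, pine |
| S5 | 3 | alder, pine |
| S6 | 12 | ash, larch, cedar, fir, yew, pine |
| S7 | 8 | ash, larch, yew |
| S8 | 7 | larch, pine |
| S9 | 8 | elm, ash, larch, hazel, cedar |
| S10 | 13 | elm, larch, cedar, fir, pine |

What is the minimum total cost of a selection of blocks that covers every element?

16

S3, S5, S9 together cover every element (S3 ∪ S5 ∪ S9 = {elm, ash, larch, hazel, cedar, fir, alder, yew, pine}); total cost 5 + 3 + 8 = 16.
No covering selection has total cost below 16.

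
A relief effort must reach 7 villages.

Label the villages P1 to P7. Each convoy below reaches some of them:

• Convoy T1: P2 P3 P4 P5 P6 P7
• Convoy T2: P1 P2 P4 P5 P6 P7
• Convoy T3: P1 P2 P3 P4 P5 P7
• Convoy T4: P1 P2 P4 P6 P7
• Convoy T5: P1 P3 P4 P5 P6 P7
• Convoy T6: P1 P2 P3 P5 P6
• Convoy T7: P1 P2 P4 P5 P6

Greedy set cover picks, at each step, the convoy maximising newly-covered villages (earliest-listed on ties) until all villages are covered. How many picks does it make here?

2

Greedy: pick T1 (covers 6 new) → pick T2 (covers 1 new). Total picks: 2.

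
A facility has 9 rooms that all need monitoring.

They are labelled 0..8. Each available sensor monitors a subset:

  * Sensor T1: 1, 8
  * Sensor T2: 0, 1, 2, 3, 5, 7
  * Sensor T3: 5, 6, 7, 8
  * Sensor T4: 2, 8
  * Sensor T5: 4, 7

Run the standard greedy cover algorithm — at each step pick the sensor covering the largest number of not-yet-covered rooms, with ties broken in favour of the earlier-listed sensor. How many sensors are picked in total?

3

Greedy: pick T2 (covers 6 new) → pick T3 (covers 2 new) → pick T5 (covers 1 new). Total picks: 3.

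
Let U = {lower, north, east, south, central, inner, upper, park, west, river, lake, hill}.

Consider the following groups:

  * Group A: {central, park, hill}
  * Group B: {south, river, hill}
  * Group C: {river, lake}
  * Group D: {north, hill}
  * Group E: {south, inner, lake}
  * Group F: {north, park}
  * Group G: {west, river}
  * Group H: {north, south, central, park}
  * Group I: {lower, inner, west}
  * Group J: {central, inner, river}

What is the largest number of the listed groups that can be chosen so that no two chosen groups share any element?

D, E, G are pairwise disjoint (D={north,hill}; E={south,inner,lake}; G={west,river}).
Every remaining group overlaps one of these, and no 4 of the listed groups are pairwise disjoint, so 3 is the maximum.

3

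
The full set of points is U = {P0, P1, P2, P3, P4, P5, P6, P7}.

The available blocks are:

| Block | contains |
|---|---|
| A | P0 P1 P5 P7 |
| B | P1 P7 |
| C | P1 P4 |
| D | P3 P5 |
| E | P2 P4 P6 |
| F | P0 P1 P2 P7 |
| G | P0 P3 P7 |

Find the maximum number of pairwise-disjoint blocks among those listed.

B, D, E are pairwise disjoint (B={P1,P7}; D={P3,P5}; E={P2,P4,P6}).
Every remaining block overlaps one of these, and no 4 of the listed blocks are pairwise disjoint, so 3 is the maximum.

3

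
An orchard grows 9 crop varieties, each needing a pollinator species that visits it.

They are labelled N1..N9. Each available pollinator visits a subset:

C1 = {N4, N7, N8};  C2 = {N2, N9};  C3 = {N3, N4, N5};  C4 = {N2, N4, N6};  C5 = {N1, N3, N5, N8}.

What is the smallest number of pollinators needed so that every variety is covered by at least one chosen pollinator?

C1 and C2 and C4 and C5 together: C1 ∪ C2 ∪ C4 ∪ C5 = {N1, N2, N3, N4, N5, N6, N7, N8, N9} — every variety is covered.
No 3 of the 5 pollinators cover everything (all 10 combinations miss at least one variety), so 4 is optimal.

4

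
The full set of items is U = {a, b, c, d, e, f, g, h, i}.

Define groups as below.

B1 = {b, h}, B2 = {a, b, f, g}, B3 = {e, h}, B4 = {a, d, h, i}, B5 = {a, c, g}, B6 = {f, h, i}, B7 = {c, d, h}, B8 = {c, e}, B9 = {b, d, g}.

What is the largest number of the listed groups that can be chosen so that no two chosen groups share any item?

B6, B8, B9 are pairwise disjoint (B6={f,h,i}; B8={c,e}; B9={b,d,g}).
Every remaining group overlaps one of these, and no 4 of the listed groups are pairwise disjoint, so 3 is the maximum.

3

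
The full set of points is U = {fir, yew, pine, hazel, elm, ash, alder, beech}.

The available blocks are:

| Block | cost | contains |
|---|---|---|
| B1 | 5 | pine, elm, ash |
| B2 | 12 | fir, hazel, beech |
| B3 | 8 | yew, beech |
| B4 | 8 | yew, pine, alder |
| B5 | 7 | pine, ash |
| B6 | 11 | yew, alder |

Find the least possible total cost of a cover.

25

B1, B2, B4 together cover every point (B1 ∪ B2 ∪ B4 = {fir, yew, pine, hazel, elm, ash, alder, beech}); total cost 5 + 12 + 8 = 25.
No covering selection has total cost below 25.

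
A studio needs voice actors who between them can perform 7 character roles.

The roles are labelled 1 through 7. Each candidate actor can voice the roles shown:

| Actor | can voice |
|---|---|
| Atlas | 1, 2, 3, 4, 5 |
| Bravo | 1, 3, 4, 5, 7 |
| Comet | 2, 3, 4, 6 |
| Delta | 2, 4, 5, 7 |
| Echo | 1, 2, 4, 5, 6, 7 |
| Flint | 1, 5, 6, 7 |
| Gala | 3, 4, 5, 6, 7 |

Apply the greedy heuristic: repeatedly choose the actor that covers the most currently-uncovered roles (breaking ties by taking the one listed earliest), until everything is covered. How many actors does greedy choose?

Greedy: pick Echo (covers 6 new) → pick Atlas (covers 1 new). Total picks: 2.

2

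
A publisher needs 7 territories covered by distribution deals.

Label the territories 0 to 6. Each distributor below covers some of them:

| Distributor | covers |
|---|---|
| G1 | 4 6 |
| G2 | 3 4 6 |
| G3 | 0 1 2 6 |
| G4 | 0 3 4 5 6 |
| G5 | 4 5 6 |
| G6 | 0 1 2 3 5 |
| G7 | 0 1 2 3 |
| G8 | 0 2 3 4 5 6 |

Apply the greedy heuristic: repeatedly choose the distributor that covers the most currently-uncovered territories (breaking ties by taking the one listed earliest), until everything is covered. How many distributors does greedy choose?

Greedy: pick G8 (covers 6 new) → pick G3 (covers 1 new). Total picks: 2.

2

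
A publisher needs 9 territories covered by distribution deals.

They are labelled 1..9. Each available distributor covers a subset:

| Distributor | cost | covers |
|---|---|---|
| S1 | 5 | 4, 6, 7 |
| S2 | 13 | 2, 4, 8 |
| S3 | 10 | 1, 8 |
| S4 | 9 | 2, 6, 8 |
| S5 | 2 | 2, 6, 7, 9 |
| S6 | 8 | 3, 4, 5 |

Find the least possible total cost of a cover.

20

S3, S5, S6 together cover every territory (S3 ∪ S5 ∪ S6 = {1, 2, 3, 4, 5, 6, 7, 8, 9}); total cost 10 + 2 + 8 = 20.
No covering selection has total cost below 20.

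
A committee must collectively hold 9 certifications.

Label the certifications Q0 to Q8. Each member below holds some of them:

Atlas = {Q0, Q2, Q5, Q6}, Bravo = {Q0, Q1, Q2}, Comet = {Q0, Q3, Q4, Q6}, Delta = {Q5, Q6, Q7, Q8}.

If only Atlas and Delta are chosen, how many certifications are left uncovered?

Union of Atlas, Delta = {Q0, Q2, Q5, Q6, Q7, Q8}.
Not covered: Q1, Q3, Q4 — 3 certifications.

3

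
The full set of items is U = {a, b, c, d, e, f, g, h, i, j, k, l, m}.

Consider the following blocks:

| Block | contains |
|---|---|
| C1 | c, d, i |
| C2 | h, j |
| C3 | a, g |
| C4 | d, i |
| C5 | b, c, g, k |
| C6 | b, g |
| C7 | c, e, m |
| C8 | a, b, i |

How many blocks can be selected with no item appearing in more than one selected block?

C2, C3, C4, C7 are pairwise disjoint (C2={h,j}; C3={a,g}; C4={d,i}; C7={c,e,m}).
Every remaining block overlaps one of these, and no 5 of the listed blocks are pairwise disjoint, so 4 is the maximum.

4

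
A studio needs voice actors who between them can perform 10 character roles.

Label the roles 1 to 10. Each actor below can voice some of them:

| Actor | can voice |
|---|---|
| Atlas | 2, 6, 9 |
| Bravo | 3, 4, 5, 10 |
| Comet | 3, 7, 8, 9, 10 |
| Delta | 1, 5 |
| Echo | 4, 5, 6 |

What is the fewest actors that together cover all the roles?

4

Take {Atlas, Bravo, Comet, Delta}. Their union is {1, 2, 3, 4, 5, 6, 7, 8, 9, 10}, which is all 10 roles.
No 3 of the 5 actors cover everything (all 10 combinations miss at least one role), so 4 is optimal.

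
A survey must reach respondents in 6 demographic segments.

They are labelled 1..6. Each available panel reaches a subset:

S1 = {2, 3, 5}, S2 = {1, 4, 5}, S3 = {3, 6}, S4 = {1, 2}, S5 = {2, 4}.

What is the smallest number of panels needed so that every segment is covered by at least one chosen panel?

3

Take {S1, S2, S3}. Their union is {1, 2, 3, 4, 5, 6}, which is all 6 segments.
Only S3 contains 6, so S3 is forced; the remaining 4 segments need at least 2 more panels (each remaining panel adds at most 3) — so at least 3 panels are needed, and 3 is optimal.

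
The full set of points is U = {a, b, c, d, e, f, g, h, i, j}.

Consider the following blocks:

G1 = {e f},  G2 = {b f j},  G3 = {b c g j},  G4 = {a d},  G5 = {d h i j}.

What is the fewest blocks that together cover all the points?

G1, G3, G4, and G5 cover everything between them: the union {a, b, c, d, e, f, g, h, i, j} is all of U.
No 3 of the 5 blocks cover everything (all 10 combinations miss at least one point), so 4 is optimal.

4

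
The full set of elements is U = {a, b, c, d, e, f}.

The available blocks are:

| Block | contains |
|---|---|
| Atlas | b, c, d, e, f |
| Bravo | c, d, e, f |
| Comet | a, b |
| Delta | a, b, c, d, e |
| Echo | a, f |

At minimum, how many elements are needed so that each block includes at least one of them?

2

H = {b, f} meets every block (each contains at least one member of H), and |H| = 2.
The blocks Bravo, Comet are pairwise disjoint, so any hitting set needs a separate element for each — at least 2. Hence 2 is optimal.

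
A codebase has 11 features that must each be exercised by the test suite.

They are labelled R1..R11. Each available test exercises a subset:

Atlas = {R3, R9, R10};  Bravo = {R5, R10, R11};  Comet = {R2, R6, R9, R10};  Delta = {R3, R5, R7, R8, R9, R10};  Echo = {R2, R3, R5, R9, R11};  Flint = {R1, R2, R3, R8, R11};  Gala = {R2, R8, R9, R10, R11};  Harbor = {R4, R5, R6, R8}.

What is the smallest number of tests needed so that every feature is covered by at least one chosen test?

3

Delta and Flint and Harbor together: Delta ∪ Flint ∪ Harbor = {R1, R2, R3, R4, R5, R6, R7, R8, R9, R10, R11} — every feature is covered.
Only Flint contains R1, so Flint is forced; the remaining 6 features need at least 2 more tests (each remaining test adds at most 4) — so at least 3 tests are needed, and 3 is optimal.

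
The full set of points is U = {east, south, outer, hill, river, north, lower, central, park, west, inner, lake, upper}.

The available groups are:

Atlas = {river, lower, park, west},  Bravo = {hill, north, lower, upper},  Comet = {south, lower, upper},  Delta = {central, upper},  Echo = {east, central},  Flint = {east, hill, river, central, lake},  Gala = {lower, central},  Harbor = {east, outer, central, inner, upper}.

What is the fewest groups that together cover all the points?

5

Atlas and Bravo and Comet and Flint and Harbor together: Atlas ∪ Bravo ∪ Comet ∪ Flint ∪ Harbor = {east, south, outer, hill, river, north, lower, central, park, west, inner, lake, upper} — every point is covered.
No 4 of the 8 groups cover everything (all 70 combinations miss at least one point), so 5 is optimal.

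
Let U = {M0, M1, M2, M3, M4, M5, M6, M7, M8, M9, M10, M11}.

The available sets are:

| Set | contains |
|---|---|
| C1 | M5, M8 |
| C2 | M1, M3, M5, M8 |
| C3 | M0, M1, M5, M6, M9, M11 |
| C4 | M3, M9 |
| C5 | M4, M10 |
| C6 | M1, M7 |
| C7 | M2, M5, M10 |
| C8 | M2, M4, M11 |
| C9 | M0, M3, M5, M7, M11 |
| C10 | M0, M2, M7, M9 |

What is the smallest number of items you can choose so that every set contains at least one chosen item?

4

Take H = {M3, M4, M5, M7}. Each listed set contains at least one of these, so H is a hitting set of size 4.
The sets C1, C4, C6, C8 are pairwise disjoint, so any hitting set needs a separate item for each — at least 4. Hence 4 is optimal.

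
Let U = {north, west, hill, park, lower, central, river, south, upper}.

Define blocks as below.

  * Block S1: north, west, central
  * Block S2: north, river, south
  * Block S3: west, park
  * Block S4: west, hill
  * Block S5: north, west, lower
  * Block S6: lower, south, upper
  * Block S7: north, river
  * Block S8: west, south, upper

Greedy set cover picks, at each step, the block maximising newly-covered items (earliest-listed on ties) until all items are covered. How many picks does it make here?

Greedy: pick S1 (covers 3 new) → pick S6 (covers 3 new) → pick S2 (covers 1 new) → pick S3 (covers 1 new) → pick S4 (covers 1 new). Total picks: 5.

5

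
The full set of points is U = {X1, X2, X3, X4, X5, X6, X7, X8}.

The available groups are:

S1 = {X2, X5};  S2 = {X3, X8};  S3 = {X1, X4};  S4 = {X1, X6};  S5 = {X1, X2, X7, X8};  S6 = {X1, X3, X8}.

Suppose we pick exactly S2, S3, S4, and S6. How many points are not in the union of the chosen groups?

Union of S2, S3, S4, S6 = {X1, X3, X4, X6, X8}.
Not covered: X2, X5, X7 — 3 points.

3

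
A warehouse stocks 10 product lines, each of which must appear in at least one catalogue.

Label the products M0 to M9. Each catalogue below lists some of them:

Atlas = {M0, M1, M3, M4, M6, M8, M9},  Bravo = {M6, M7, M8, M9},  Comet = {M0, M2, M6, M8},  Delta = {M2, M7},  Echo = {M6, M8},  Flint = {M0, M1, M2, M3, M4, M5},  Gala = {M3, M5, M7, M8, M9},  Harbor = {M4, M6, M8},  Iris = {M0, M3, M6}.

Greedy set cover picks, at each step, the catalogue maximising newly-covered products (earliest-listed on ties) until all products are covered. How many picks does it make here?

Greedy: pick Atlas (covers 7 new) → pick Delta (covers 2 new) → pick Flint (covers 1 new). Total picks: 3.
(The true minimum cover uses only 2 catalogues, so greedy is not optimal here.)

3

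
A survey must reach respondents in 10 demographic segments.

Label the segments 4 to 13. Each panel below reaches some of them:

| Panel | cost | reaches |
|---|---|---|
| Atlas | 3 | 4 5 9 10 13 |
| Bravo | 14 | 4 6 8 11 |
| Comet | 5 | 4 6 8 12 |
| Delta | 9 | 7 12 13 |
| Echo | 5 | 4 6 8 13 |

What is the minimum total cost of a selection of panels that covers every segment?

Atlas, Bravo, Delta together cover every segment (Atlas ∪ Bravo ∪ Delta = {4, 5, 6, 7, 8, 9, 10, 11, 12, 13}); total cost 3 + 14 + 9 = 26.
The greedy pick Atlas, Comet, Delta, Bravo costs 31; no covering selection beats 26.

26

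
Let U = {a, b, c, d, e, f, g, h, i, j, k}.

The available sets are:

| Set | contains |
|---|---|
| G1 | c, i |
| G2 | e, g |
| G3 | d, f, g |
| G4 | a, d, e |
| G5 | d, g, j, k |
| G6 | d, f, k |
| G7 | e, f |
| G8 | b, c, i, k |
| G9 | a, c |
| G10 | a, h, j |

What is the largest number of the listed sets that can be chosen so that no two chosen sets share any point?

4

G1, G2, G6, G10 are pairwise disjoint (G1={c,i}; G2={e,g}; G6={d,f,k}; G10={a,h,j}).
Every remaining set overlaps one of these, and no 5 of the listed sets are pairwise disjoint, so 4 is the maximum.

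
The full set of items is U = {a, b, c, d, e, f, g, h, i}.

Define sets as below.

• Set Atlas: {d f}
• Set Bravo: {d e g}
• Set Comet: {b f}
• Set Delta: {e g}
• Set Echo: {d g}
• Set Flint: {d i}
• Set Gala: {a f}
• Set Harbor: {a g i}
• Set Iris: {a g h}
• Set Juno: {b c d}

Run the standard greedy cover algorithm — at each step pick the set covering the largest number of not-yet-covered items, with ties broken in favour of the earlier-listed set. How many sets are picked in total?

Greedy: pick Bravo (covers 3 new) → pick Comet (covers 2 new) → pick Harbor (covers 2 new) → pick Iris (covers 1 new) → pick Juno (covers 1 new). Total picks: 5.

5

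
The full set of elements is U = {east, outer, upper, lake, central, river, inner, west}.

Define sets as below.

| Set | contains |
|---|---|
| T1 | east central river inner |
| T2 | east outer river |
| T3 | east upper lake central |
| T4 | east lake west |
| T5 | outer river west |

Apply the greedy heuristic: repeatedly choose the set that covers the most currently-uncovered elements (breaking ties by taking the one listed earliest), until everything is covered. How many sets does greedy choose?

3

Greedy: pick T1 (covers 4 new) → pick T3 (covers 2 new) → pick T5 (covers 2 new). Total picks: 3.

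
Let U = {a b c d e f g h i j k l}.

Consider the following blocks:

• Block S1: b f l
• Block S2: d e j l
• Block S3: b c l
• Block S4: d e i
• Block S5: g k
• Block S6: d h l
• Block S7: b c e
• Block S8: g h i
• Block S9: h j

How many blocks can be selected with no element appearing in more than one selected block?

4

S1, S4, S5, S9 are pairwise disjoint (S1={b,f,l}; S4={d,e,i}; S5={g,k}; S9={h,j}).
Every remaining block overlaps one of these, and no 5 of the listed blocks are pairwise disjoint, so 4 is the maximum.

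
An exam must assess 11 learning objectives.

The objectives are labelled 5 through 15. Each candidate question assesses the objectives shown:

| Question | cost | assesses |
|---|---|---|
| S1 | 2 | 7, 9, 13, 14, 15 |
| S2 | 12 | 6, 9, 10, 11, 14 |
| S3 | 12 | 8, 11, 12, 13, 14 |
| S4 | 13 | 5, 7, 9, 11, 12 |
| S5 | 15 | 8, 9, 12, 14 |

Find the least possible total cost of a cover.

S1, S2, S3, S4 together cover every objective (S1 ∪ S2 ∪ S3 ∪ S4 = {5, 6, 7, 8, 9, 10, 11, 12, 13, 14, 15}); total cost 2 + 12 + 12 + 13 = 39.
No covering selection has total cost below 39.

39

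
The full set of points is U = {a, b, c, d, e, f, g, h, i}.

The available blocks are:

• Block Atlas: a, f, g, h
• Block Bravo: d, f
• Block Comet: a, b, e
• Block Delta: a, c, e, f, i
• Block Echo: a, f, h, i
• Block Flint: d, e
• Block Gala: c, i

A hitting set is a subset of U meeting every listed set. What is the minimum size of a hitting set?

3

The 3 points {e, f, i} hit every block.
The blocks Atlas, Flint, Gala are pairwise disjoint, so any hitting set needs a separate point for each — at least 3. Hence 3 is optimal.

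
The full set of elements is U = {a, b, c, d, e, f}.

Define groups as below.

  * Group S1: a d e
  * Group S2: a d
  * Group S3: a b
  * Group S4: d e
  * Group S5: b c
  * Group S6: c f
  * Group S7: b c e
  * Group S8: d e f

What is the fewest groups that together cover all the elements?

3

S2 and S5 and S8 together: S2 ∪ S5 ∪ S8 = {a, b, c, d, e, f} — every element is covered.
No 2 of the 8 groups cover everything (all 28 combinations miss at least one element), so 3 is optimal.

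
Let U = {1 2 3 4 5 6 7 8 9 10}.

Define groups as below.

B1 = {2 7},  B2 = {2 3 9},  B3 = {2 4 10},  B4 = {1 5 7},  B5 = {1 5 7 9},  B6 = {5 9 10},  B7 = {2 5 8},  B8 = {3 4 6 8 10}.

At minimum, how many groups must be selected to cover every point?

3

Take {B2, B5, B8}. Their union is {1, 2, 3, 4, 5, 6, 7, 8, 9, 10}, which is all 10 points.
Only B8 contains 6, so B8 is forced; the remaining 5 points need at least 2 more groups (each remaining group adds at most 4) — so at least 3 groups are needed, and 3 is optimal.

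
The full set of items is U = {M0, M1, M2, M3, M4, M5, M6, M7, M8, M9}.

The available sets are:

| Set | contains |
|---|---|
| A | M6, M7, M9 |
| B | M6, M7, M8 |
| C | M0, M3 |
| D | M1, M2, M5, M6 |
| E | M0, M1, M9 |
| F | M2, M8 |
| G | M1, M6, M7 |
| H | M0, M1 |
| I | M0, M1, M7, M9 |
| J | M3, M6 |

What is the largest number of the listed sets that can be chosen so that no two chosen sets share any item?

3

F, I, J are pairwise disjoint (F={M2,M8}; I={M0,M1,M7,M9}; J={M3,M6}).
Every remaining set overlaps one of these, and no 4 of the listed sets are pairwise disjoint, so 3 is the maximum.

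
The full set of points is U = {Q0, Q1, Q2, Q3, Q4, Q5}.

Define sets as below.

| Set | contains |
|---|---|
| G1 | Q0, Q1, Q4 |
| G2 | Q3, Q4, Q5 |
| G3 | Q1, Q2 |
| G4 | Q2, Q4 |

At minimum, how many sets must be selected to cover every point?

3

G1 and G2 and G3 together: G1 ∪ G2 ∪ G3 = {Q0, Q1, Q2, Q3, Q4, Q5} — every point is covered.
Only G1 contains Q0, so G1 is forced; the remaining 3 points need at least 2 more sets (each remaining set adds at most 2) — so at least 3 sets are needed, and 3 is optimal.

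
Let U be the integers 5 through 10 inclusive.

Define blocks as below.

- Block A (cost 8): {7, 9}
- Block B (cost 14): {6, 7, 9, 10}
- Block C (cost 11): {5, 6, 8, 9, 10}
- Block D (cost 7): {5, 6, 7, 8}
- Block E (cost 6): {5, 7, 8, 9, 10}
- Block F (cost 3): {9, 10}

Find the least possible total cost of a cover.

10

D, F together cover every point (D ∪ F = {5, 6, 7, 8, 9, 10}); total cost 7 + 3 = 10.
The greedy pick E, D costs 13; no covering selection beats 10.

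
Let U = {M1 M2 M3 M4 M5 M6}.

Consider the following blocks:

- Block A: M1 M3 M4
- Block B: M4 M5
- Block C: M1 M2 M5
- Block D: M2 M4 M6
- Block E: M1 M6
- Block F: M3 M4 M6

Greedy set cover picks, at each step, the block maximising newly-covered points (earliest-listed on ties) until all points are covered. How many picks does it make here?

Greedy: pick A (covers 3 new) → pick C (covers 2 new) → pick D (covers 1 new). Total picks: 3.
(The true minimum cover uses only 2 blocks, so greedy is not optimal here.)

3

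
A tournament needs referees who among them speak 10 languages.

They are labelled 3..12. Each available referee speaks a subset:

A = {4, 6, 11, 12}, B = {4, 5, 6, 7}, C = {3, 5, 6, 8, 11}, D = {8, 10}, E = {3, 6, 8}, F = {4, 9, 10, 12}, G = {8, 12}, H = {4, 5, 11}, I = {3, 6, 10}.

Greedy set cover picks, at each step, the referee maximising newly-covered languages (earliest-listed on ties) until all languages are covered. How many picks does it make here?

3

Greedy: pick C (covers 5 new) → pick F (covers 4 new) → pick B (covers 1 new). Total picks: 3.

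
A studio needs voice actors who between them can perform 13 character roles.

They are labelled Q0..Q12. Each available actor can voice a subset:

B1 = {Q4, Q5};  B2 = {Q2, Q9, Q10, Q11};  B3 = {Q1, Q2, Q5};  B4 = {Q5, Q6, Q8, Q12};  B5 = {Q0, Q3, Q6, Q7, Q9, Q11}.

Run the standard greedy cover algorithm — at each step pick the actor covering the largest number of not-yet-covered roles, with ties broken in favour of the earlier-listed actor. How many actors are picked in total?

5

Greedy: pick B5 (covers 6 new) → pick B3 (covers 3 new) → pick B4 (covers 2 new) → pick B1 (covers 1 new) → pick B2 (covers 1 new). Total picks: 5.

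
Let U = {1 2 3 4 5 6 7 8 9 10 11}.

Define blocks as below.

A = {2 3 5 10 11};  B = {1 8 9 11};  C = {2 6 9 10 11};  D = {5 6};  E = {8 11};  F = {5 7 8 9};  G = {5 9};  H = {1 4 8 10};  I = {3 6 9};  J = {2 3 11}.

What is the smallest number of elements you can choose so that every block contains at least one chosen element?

Take T = {5, 9, 10, 11}. Each listed block contains at least one of these, so T is a hitting set of size 4.
No choice of 3 elements meets every block, so 4 is the minimum.

4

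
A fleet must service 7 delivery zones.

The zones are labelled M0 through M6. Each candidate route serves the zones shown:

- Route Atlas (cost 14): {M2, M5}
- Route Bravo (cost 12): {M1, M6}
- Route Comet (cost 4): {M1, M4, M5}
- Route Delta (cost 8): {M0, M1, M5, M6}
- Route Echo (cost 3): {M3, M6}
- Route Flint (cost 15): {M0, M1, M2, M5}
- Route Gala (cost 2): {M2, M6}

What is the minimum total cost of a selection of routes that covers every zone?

Comet, Delta, Echo, Gala together cover every zone (Comet ∪ Delta ∪ Echo ∪ Gala = {M0, M1, M2, M3, M4, M5, M6}); total cost 4 + 8 + 3 + 2 = 17.
No covering selection has total cost below 17.

17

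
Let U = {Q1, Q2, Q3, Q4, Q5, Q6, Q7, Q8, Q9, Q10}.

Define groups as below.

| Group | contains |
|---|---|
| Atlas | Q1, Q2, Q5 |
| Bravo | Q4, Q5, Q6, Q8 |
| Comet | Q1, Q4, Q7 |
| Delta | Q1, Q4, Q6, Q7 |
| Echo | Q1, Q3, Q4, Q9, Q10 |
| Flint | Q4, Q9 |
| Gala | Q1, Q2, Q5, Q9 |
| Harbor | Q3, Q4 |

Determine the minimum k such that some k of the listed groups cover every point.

Atlas, Bravo, Delta, and Echo cover everything between them: the union {Q1, Q2, Q3, Q4, Q5, Q6, Q7, Q8, Q9, Q10} is all of U.
No 3 of the 8 groups cover everything (all 56 combinations miss at least one point), so 4 is optimal.

4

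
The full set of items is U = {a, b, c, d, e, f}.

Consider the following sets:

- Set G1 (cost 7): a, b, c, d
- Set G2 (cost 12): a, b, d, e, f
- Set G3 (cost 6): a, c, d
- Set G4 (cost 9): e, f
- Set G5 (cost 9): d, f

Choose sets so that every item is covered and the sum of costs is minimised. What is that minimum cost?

G1, G4 together cover every item (G1 ∪ G4 = {a, b, c, d, e, f}); total cost 7 + 9 = 16.
No covering selection has total cost below 16.

16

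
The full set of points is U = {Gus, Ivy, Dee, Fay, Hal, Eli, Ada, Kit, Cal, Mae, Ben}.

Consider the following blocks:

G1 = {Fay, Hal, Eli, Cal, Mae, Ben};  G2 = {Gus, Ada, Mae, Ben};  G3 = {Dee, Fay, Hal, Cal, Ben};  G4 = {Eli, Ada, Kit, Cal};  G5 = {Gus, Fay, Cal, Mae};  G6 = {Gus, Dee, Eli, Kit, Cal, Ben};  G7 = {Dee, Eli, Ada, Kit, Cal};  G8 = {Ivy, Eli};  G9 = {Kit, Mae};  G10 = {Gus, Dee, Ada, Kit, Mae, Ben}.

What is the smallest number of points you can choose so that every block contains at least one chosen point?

3

Take H = {Eli, Cal, Mae}. Each listed block contains at least one of these, so H is a hitting set of size 3.
The blocks G3, G8, G9 are pairwise disjoint, so any hitting set needs a separate point for each — at least 3. Hence 3 is optimal.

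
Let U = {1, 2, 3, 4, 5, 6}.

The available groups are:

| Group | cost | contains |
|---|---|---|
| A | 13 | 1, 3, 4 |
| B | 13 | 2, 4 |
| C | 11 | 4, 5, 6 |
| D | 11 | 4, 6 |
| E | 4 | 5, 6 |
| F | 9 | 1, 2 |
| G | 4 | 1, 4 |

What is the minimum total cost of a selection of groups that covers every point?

26

A, E, F together cover every point (A ∪ E ∪ F = {1, 2, 3, 4, 5, 6}); total cost 13 + 4 + 9 = 26.
The greedy pick E, G, F, A costs 30; no covering selection beats 26.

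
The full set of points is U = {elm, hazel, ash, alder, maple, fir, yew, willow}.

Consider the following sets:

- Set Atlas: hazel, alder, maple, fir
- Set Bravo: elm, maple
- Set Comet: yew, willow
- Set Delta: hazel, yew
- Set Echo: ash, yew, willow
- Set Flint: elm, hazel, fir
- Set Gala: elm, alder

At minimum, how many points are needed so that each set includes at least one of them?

H = {elm, hazel, willow} meets every set (each contains at least one member of H), and |H| = 3.
No choice of 2 points meets every set, so 3 is the minimum.

3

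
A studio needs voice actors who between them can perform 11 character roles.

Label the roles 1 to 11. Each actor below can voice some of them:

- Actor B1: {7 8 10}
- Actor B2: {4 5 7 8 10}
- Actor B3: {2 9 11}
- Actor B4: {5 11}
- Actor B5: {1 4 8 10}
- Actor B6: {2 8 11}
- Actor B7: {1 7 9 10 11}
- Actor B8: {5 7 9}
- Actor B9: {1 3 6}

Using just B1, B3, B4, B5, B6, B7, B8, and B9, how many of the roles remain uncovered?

Union of B1, B3, B4, B5, B6, B7, B8, B9 = {1, 2, 3, 4, 5, 6, 7, 8, 9, 10, 11} — that's every role, so 0 are uncovered.

0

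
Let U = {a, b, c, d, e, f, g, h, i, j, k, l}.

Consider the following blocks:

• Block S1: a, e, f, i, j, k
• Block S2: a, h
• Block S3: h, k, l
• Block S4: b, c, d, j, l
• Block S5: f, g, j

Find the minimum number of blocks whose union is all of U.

4

S1 and S3 and S4 and S5 together: S1 ∪ S3 ∪ S4 ∪ S5 = {a, b, c, d, e, f, g, h, i, j, k, l} — every point is covered.
Only S5 contains g, so S5 is forced; the remaining 9 points need at least 3 more blocks (each remaining block adds at most 4) — so at least 4 blocks are needed, and 4 is optimal.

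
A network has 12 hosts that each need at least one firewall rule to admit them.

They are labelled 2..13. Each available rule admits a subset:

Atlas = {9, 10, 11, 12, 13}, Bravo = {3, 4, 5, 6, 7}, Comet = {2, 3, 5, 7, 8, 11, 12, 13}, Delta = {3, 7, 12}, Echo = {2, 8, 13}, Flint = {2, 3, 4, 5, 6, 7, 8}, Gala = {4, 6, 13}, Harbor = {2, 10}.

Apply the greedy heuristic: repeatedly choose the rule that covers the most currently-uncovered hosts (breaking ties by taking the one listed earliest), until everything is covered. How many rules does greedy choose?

Greedy: pick Comet (covers 8 new) → pick Atlas (covers 2 new) → pick Bravo (covers 2 new). Total picks: 3.
(The true minimum cover uses only 2 rules, so greedy is not optimal here.)

3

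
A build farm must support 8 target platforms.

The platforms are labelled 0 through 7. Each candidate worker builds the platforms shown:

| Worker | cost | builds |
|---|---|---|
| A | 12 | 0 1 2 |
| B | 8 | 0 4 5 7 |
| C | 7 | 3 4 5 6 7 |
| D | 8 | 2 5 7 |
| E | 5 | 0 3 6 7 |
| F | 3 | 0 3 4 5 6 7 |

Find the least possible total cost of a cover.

15

A, F together cover every platform (A ∪ F = {0, 1, 2, 3, 4, 5, 6, 7}); total cost 12 + 3 = 15.
No covering selection has total cost below 15.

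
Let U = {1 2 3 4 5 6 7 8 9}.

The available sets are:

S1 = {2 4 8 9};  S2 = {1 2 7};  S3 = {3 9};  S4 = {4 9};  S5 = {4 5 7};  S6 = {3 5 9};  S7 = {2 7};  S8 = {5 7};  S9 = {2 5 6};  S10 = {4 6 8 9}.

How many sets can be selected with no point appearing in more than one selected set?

S2, S6 are pairwise disjoint (S2={1,2,7}; S6={3,5,9}).
Every remaining set overlaps one of these, and no 3 of the listed sets are pairwise disjoint, so 2 is the maximum.

2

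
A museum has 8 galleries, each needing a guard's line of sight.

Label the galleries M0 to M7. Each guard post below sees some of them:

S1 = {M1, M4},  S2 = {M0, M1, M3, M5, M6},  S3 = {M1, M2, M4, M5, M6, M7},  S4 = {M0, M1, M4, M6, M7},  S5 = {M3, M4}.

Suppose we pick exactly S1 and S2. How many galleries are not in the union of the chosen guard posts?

2

Union of S1, S2 = {M0, M1, M3, M4, M5, M6}.
Not covered: M2, M7 — 2 galleries.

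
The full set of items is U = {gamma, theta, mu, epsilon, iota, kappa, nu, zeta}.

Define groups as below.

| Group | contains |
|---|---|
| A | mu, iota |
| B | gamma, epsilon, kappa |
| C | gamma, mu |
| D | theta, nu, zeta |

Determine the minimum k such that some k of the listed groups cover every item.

3

Take {A, B, D}. Their union is {gamma, theta, mu, epsilon, iota, kappa, nu, zeta}, which is all 8 items.
Each group has at most 3 items, and 2·3 = 6 < 8 — so at least 3 groups are needed, and 3 is optimal.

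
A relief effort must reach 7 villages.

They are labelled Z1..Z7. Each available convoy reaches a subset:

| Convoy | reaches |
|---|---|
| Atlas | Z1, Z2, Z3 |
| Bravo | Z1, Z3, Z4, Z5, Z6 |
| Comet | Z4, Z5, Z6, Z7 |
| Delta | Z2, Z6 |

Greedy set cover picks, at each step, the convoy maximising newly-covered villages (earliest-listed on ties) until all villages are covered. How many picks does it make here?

3

Greedy: pick Bravo (covers 5 new) → pick Atlas (covers 1 new) → pick Comet (covers 1 new). Total picks: 3.
(The true minimum cover uses only 2 convoys, so greedy is not optimal here.)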